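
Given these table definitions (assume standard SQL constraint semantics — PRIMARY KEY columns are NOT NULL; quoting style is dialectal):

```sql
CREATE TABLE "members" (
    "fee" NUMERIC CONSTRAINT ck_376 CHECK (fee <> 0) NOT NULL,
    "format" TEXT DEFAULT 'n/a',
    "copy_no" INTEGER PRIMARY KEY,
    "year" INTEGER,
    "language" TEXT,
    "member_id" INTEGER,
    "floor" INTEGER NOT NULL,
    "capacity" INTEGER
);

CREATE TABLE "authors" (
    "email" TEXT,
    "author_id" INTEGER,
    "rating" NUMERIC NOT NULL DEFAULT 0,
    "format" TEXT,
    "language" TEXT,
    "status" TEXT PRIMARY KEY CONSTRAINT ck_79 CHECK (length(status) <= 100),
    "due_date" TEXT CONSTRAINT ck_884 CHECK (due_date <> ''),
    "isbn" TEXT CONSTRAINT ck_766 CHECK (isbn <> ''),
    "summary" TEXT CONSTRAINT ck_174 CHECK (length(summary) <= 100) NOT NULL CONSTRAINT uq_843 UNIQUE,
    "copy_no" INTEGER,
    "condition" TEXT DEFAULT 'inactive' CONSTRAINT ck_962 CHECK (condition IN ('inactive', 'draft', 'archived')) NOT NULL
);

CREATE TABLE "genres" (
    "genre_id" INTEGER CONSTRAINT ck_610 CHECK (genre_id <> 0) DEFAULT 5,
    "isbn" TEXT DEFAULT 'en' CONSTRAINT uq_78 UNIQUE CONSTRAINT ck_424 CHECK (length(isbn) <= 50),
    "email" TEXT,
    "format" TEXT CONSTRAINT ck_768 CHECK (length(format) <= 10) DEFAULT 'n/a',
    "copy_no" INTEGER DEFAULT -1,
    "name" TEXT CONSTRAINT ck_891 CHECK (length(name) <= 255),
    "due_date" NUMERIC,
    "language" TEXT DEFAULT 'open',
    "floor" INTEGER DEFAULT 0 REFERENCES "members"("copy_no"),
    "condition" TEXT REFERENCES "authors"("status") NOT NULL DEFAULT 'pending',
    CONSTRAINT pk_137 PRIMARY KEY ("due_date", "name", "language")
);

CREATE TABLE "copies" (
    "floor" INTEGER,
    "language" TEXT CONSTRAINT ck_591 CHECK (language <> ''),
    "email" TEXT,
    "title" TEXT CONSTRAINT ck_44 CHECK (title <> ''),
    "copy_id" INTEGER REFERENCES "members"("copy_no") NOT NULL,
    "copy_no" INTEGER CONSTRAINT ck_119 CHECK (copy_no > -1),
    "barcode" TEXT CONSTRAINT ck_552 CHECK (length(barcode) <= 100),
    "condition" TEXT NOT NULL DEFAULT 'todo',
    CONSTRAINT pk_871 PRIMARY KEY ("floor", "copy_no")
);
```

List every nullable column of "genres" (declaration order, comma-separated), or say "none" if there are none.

- genre_id: CHECK does not forbid NULL (a CHECK constraint passes when its expression is NULL) → nullable.
- isbn: CHECK does not forbid NULL (a CHECK constraint passes when its expression is NULL) → nullable.
- email: no NOT NULL constraint applies → nullable.
- format: CHECK does not forbid NULL (a CHECK constraint passes when its expression is NULL) → nullable.
- copy_no: DEFAULT only fills an omitted column; an explicit NULL is still allowed → nullable.
- name: part of the PRIMARY KEY, which implies NOT NULL → not nullable.
- due_date: part of the PRIMARY KEY, which implies NOT NULL → not nullable.
- language: part of the PRIMARY KEY, which implies NOT NULL → not nullable.
- floor: a foreign key column may be NULL unless separately constrained → nullable.
- condition: declared NOT NULL → not nullable.

genre_id, isbn, email, format, copy_no, floor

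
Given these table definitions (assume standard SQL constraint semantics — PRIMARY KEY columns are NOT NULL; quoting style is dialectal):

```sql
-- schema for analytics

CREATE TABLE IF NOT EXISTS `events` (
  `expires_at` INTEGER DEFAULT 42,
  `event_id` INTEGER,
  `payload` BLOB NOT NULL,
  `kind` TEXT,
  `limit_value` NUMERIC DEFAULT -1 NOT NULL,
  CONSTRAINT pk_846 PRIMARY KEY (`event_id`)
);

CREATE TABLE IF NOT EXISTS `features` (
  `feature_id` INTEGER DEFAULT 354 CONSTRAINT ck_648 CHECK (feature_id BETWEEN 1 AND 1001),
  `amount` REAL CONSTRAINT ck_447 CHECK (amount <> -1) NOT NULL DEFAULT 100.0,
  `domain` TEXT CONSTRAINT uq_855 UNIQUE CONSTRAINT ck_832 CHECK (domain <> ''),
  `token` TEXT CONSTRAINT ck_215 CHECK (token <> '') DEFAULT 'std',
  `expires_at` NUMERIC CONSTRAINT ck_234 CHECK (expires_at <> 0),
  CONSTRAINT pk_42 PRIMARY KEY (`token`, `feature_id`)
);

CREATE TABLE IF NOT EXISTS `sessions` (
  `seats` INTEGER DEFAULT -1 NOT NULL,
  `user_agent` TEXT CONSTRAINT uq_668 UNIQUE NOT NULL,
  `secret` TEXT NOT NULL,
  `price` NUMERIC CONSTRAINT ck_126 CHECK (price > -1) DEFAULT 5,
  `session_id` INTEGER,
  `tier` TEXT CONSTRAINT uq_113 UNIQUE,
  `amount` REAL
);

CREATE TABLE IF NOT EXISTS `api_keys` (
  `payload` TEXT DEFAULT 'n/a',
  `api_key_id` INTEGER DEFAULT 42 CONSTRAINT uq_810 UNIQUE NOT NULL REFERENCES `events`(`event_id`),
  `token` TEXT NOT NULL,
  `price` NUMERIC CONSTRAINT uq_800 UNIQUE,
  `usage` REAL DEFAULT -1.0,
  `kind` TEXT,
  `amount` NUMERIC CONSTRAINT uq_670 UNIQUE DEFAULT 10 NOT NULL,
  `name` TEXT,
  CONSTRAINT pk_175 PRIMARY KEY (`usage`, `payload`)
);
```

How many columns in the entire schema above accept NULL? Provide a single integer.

11

events: 2 nullable (expires_at, kind — PK (event_id) and explicit NOT NULL columns excluded).
features: 2 nullable (domain, expires_at — PK (token, feature_id) and explicit NOT NULL columns excluded).
sessions: 4 nullable (price, session_id, tier, amount — PK none and explicit NOT NULL columns excluded).
api_keys: 3 nullable (price, kind, name — PK (usage, payload) and explicit NOT NULL columns excluded).
Total: 2 + 2 + 4 + 3 = 11.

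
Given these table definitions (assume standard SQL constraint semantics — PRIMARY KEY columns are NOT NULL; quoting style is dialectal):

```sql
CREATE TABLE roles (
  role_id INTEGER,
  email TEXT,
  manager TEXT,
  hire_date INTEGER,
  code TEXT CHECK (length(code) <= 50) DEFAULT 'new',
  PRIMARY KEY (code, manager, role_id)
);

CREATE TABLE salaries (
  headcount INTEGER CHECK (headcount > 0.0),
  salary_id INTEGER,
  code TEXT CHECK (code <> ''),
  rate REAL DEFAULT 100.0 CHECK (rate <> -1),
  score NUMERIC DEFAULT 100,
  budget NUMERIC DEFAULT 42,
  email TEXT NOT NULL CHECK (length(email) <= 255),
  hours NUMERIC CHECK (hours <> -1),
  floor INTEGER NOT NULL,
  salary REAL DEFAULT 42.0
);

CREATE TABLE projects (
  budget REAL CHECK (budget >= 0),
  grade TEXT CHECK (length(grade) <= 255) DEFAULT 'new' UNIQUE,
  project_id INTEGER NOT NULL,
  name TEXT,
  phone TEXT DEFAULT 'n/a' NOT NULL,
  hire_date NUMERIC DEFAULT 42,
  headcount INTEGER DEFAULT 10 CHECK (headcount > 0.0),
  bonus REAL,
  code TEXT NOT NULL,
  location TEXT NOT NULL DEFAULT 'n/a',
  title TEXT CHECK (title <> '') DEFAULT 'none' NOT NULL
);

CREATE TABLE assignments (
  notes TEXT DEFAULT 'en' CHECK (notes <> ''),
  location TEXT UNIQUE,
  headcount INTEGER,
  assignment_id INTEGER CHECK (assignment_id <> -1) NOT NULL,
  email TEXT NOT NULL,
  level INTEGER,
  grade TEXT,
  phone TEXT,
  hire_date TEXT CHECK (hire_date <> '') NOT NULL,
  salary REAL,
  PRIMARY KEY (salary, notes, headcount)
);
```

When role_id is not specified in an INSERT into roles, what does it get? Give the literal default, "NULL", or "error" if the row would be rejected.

role_id has no DEFAULT clause.
Omitting it would insert NULL, but it is part of the PRIMARY KEY, so the INSERT fails.

error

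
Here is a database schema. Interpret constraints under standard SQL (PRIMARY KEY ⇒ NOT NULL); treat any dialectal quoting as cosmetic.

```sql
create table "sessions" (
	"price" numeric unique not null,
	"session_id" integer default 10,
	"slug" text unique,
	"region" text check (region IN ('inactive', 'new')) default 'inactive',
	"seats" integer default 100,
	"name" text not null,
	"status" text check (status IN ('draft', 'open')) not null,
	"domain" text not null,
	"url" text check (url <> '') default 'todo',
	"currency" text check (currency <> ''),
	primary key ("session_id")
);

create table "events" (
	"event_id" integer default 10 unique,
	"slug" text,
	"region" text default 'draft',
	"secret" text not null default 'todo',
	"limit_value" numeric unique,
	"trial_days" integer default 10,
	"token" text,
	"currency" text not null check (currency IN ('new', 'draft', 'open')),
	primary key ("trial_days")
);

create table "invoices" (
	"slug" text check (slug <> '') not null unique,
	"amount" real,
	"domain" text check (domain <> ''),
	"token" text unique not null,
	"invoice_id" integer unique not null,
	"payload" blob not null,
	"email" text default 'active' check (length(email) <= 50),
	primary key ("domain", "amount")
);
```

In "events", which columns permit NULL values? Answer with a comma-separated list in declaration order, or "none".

- event_id: UNIQUE does not imply NOT NULL → nullable.
- slug: no NOT NULL constraint applies → nullable.
- region: DEFAULT only fills an omitted column; an explicit NULL is still allowed → nullable.
- secret: declared NOT NULL → not nullable.
- limit_value: UNIQUE does not imply NOT NULL → nullable.
- trial_days: part of the PRIMARY KEY, which implies NOT NULL → not nullable.
- token: no NOT NULL constraint applies → nullable.
- currency: declared NOT NULL → not nullable.

event_id, slug, region, limit_value, token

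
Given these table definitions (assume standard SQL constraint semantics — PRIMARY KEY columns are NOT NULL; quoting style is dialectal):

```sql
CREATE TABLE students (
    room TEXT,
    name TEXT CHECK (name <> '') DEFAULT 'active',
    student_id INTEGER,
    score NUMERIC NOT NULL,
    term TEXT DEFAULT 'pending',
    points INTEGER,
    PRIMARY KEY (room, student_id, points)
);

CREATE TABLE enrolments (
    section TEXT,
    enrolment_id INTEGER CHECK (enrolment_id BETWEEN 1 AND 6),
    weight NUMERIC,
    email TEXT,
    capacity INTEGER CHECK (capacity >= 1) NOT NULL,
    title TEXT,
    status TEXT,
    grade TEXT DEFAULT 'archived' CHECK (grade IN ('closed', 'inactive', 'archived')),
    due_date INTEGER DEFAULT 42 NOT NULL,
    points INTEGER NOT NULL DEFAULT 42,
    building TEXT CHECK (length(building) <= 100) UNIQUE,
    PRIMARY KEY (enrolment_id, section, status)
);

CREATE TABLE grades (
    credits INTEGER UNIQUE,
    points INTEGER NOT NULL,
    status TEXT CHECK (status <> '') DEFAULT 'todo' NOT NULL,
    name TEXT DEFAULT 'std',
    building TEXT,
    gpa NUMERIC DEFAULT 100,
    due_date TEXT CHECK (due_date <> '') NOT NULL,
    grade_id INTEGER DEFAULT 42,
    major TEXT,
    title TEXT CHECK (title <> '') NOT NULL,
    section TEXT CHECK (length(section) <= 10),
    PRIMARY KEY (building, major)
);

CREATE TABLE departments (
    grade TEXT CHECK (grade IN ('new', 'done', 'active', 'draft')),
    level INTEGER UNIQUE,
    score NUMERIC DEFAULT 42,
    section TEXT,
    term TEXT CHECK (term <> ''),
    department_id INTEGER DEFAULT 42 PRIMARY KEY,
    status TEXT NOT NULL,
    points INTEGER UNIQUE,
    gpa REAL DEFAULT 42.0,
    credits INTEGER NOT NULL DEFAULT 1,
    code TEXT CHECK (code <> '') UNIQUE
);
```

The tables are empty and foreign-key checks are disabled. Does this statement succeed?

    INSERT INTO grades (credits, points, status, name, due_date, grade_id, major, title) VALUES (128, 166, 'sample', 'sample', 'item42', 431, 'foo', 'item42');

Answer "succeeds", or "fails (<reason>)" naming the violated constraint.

building is omitted from the column list and has no DEFAULT, so it would receive NULL.
But building is part of the PRIMARY KEY (implied NOT NULL).

fails (NOT NULL on building)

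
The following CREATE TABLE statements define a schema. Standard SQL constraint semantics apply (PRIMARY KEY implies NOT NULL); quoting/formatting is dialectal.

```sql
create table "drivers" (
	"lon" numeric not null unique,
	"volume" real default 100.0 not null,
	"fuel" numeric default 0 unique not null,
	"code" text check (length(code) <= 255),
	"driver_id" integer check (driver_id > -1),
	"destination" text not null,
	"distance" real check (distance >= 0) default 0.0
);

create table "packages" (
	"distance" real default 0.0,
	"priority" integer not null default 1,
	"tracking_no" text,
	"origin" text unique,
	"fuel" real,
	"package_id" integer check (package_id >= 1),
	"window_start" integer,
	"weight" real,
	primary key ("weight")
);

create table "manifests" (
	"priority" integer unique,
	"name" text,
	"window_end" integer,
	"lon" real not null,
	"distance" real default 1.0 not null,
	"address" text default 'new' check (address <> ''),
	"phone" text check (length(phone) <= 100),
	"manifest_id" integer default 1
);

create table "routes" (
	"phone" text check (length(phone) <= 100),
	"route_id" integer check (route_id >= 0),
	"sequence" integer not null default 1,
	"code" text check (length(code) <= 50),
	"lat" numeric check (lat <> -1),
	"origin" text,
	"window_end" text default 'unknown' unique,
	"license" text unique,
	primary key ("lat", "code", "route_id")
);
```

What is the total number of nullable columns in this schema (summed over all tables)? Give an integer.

19

drivers: 3 nullable (code, driver_id, distance — PK none and explicit NOT NULL columns excluded).
packages: 6 nullable (distance, tracking_no, origin, fuel, package_id, window_start — PK (weight) and explicit NOT NULL columns excluded).
manifests: 6 nullable (priority, name, window_end, address, phone, manifest_id — PK none and explicit NOT NULL columns excluded).
routes: 4 nullable (phone, origin, window_end, license — PK (lat, code, route_id) and explicit NOT NULL columns excluded).
Total: 3 + 6 + 6 + 4 = 19.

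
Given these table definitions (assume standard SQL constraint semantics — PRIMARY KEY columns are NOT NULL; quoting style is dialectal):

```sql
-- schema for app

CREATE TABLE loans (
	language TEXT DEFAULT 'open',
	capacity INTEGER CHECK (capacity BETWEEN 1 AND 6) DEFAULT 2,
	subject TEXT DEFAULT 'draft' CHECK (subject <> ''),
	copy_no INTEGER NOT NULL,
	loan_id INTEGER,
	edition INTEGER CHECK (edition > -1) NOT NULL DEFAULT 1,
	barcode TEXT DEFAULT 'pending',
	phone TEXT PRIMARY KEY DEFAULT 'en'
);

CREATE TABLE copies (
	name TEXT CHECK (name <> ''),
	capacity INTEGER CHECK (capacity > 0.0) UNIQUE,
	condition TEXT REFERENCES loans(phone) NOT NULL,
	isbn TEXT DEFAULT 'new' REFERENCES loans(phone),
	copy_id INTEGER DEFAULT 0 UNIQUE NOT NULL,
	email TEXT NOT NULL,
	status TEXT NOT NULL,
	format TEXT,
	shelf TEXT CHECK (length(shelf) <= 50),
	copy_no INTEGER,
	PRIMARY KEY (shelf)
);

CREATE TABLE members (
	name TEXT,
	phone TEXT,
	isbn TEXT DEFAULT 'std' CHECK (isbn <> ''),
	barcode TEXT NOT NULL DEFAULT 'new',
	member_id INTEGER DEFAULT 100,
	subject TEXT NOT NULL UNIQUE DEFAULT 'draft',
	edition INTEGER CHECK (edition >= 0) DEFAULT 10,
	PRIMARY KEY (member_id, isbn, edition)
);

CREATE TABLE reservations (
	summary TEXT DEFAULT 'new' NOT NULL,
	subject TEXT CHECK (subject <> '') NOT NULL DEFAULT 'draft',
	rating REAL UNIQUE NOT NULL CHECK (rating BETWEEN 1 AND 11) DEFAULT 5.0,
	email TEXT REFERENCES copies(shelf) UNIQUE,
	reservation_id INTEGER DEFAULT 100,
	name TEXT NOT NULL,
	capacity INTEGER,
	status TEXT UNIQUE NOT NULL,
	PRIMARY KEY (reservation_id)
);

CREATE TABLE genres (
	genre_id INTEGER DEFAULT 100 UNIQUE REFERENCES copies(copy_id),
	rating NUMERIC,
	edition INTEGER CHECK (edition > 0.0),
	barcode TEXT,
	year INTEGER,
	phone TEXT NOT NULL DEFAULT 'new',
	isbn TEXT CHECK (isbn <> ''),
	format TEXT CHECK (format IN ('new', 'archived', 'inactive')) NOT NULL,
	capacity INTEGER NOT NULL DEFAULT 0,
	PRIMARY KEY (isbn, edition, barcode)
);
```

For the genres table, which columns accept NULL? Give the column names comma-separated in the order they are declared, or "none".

genre_id, rating, year

- genre_id: a foreign key column may be NULL unless separately constrained → nullable.
- rating: no NOT NULL constraint applies → nullable.
- edition: part of the PRIMARY KEY, which implies NOT NULL → not nullable.
- barcode: part of the PRIMARY KEY, which implies NOT NULL → not nullable.
- year: no NOT NULL constraint applies → nullable.
- phone: declared NOT NULL → not nullable.
- isbn: part of the PRIMARY KEY, which implies NOT NULL → not nullable.
- format: declared NOT NULL → not nullable.
- capacity: declared NOT NULL → not nullable.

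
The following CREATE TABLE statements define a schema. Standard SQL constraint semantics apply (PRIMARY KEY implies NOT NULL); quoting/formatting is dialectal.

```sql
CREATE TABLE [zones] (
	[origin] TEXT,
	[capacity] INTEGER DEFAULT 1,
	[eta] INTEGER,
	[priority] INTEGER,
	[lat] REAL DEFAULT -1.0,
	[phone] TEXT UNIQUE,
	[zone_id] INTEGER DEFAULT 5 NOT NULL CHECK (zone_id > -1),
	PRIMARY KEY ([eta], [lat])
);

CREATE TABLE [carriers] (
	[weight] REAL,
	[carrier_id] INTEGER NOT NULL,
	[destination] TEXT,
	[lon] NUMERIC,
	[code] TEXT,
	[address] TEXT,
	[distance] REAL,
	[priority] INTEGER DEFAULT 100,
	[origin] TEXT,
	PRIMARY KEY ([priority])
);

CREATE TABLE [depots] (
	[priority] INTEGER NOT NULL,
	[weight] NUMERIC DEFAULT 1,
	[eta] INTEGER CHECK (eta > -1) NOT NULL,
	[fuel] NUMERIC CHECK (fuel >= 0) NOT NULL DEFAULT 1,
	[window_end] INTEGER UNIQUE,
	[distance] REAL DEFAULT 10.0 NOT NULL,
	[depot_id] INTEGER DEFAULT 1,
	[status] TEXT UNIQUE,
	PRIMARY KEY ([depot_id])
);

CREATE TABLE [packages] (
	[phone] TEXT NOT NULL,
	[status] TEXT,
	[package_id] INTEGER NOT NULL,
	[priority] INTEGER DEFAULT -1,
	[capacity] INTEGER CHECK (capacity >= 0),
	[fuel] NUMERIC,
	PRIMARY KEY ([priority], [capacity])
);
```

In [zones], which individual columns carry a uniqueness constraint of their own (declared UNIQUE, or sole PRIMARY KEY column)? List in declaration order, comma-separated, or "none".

- origin: no UNIQUE or single-column PK constraint.
- capacity: no UNIQUE or single-column PK constraint.
- eta: part of a composite PRIMARY KEY — only the tuple is unique, not this column on its own.
- priority: no UNIQUE or single-column PK constraint.
- lat: part of a composite PRIMARY KEY — only the tuple is unique, not this column on its own.
- phone: declared UNIQUE → unique.
- zone_id: no UNIQUE or single-column PK constraint.

phone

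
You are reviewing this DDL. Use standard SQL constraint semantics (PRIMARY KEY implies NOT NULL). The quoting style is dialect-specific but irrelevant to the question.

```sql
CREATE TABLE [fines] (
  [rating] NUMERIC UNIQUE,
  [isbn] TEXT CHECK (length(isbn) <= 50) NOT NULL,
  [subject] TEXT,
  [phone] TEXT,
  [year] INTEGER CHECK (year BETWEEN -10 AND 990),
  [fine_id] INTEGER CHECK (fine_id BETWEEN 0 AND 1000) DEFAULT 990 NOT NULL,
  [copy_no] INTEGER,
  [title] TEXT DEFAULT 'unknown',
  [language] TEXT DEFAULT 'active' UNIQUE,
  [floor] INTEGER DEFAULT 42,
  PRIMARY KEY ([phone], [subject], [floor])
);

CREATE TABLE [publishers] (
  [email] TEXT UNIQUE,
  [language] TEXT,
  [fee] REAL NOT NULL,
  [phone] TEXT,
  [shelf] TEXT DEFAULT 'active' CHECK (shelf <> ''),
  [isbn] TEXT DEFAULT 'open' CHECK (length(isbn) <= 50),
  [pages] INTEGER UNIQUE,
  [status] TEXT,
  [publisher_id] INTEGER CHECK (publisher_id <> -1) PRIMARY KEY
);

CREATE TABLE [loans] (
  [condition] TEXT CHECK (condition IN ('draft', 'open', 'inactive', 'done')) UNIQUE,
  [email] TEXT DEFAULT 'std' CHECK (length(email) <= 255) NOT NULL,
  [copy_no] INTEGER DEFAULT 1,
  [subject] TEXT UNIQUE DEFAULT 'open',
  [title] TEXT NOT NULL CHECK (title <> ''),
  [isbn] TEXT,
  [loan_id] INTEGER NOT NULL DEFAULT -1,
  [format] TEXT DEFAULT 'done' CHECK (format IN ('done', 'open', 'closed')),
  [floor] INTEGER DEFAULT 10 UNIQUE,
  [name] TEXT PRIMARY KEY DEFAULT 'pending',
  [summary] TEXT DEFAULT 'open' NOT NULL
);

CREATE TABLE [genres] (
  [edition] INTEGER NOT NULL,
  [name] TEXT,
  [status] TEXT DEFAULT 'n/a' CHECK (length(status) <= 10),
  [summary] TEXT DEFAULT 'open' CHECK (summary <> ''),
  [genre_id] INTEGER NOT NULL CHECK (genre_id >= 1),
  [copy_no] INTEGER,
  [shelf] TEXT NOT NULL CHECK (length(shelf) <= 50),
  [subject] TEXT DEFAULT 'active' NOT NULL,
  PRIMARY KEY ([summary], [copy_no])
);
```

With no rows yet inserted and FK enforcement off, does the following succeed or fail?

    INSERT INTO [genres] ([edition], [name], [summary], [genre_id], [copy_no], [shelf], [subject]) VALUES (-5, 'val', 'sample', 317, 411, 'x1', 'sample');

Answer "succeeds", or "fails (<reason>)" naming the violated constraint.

NOT NULL columns: copy_no is supplied; edition is supplied; genre_id is supplied; shelf is supplied; subject is supplied; summary is supplied.
CHECK constraints: 'sample' satisfies (summary <> ''); 317 satisfies (genre_id >= 1); 'x1' satisfies (length(shelf) <= 50).
No constraint is violated.

succeeds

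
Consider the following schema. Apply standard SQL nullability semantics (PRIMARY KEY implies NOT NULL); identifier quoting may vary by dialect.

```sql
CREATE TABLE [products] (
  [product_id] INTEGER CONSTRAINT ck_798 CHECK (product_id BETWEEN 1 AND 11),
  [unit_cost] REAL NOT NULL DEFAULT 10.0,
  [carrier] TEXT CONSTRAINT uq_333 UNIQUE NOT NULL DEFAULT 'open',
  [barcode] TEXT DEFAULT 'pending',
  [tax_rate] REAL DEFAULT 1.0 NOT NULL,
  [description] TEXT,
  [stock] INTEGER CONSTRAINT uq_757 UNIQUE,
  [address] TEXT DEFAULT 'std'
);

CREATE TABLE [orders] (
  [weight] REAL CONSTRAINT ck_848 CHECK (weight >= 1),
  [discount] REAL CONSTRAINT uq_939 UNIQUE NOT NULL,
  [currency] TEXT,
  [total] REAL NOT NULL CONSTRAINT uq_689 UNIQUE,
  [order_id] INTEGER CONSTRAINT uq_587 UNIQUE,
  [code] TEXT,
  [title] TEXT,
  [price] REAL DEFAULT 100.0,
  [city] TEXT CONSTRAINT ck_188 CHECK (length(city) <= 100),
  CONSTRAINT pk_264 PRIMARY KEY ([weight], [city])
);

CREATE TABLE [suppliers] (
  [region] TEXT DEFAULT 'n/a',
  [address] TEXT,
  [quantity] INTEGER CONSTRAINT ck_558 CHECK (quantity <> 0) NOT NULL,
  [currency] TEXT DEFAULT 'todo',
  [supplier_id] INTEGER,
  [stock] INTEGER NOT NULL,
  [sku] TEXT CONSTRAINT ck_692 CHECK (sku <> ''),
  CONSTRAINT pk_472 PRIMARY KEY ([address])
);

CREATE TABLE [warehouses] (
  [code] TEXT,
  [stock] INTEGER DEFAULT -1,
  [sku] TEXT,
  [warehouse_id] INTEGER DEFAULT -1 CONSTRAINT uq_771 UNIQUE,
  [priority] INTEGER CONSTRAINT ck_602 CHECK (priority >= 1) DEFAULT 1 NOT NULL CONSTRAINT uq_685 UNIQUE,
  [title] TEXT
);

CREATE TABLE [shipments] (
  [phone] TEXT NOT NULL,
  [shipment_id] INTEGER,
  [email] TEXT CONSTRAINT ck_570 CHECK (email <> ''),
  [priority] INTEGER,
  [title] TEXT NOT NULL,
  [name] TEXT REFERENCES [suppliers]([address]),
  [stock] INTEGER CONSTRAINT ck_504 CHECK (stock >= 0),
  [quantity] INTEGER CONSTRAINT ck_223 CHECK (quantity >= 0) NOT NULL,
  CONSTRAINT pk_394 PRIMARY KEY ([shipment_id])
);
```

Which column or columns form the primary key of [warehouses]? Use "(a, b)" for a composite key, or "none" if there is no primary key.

none

No column is declared PRIMARY KEY inline, and there is no table-level PRIMARY KEY clause in warehouses.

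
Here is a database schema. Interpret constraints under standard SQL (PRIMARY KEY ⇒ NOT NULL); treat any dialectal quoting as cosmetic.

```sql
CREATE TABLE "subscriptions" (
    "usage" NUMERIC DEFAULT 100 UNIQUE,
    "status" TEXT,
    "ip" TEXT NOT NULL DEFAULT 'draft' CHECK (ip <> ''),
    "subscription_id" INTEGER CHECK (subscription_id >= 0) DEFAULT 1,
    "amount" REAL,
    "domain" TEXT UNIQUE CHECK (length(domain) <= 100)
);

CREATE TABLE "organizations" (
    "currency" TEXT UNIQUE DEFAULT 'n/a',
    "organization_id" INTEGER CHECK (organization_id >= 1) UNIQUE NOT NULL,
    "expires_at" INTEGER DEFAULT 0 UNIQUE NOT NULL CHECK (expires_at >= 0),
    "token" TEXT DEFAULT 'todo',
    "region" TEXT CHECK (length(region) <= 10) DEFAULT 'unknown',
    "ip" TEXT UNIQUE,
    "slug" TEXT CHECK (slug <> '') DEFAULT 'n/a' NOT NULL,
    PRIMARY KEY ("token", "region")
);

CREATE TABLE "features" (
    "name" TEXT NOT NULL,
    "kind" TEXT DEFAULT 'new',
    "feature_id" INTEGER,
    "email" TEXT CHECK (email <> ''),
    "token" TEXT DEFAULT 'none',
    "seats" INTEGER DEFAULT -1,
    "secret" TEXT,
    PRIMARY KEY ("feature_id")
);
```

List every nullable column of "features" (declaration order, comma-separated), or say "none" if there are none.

- name: declared NOT NULL → not nullable.
- kind: DEFAULT only fills an omitted column; an explicit NULL is still allowed → nullable.
- feature_id: part of the PRIMARY KEY, which implies NOT NULL → not nullable.
- email: CHECK does not forbid NULL (a CHECK constraint passes when its expression is NULL) → nullable.
- token: DEFAULT only fills an omitted column; an explicit NULL is still allowed → nullable.
- seats: DEFAULT only fills an omitted column; an explicit NULL is still allowed → nullable.
- secret: no NOT NULL constraint applies → nullable.

kind, email, token, seats, secret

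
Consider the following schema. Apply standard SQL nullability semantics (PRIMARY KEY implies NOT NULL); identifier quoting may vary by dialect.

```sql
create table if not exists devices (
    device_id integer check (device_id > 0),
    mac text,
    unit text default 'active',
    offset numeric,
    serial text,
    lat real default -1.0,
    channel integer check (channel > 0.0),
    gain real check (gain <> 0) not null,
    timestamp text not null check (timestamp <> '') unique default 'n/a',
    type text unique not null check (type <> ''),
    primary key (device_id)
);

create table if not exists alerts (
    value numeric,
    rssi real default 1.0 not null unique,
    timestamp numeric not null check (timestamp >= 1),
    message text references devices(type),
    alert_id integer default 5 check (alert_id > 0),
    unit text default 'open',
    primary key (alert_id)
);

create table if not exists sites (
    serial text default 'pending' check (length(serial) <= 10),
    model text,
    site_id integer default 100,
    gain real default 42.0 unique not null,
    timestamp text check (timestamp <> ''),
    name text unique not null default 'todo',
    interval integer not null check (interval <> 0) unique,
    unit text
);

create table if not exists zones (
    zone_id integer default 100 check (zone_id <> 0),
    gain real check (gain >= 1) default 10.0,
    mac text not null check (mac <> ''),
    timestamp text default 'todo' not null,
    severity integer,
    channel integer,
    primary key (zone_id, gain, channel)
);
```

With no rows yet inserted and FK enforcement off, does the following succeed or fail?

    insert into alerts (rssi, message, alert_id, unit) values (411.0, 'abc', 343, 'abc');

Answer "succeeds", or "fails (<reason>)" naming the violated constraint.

fails (NOT NULL on timestamp)

timestamp is omitted from the column list and has no DEFAULT, so it would receive NULL.
But timestamp is declared NOT NULL.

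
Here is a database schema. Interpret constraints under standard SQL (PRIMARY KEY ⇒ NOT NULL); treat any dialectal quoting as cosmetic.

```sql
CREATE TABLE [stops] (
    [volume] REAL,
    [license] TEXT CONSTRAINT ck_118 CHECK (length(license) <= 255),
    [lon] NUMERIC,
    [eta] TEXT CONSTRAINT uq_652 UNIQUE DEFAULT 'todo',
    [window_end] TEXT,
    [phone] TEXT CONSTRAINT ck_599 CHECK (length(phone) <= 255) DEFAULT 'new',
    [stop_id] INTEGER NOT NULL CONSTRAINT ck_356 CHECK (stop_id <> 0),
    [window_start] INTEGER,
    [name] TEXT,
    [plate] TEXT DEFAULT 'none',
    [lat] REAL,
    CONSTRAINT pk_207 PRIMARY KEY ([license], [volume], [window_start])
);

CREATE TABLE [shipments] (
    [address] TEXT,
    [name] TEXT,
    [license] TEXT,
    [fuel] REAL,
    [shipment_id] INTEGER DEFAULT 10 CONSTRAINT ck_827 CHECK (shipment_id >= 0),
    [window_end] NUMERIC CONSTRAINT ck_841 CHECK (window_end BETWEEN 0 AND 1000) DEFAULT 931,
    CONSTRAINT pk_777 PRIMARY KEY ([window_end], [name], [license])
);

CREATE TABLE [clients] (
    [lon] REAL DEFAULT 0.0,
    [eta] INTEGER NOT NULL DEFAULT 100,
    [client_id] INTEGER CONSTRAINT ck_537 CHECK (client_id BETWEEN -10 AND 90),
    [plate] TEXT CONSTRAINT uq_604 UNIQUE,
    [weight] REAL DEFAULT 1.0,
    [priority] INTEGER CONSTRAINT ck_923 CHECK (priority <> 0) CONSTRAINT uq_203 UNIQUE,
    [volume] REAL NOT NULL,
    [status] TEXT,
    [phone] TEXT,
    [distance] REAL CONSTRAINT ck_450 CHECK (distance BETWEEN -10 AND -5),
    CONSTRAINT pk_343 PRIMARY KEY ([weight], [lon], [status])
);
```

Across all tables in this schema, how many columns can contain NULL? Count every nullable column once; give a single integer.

stops: 7 nullable (lon, eta, window_end, phone, name, plate, lat — PK (license, volume, window_start) and explicit NOT NULL columns excluded).
shipments: 3 nullable (address, fuel, shipment_id — PK (window_end, name, license) and explicit NOT NULL columns excluded).
clients: 5 nullable (client_id, plate, priority, phone, distance — PK (weight, lon, status) and explicit NOT NULL columns excluded).
Total: 7 + 3 + 5 = 15.

15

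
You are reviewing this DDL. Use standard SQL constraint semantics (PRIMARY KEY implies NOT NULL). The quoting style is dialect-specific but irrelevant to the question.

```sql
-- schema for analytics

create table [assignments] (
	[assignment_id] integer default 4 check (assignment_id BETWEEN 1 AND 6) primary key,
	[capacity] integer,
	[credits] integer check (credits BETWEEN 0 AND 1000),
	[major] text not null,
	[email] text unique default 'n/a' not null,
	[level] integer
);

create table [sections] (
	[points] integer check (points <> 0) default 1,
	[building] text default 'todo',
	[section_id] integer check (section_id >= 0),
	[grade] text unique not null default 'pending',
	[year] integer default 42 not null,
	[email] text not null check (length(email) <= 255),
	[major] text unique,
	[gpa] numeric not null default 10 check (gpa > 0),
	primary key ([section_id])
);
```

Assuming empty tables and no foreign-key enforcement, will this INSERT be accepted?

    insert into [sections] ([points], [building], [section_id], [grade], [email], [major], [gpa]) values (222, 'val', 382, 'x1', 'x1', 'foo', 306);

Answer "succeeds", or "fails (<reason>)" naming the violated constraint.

NOT NULL columns: email is supplied; gpa is supplied; grade is supplied; section_id is supplied; year defaults to 42.
CHECK constraints: 222 satisfies (points <> 0); 382 satisfies (section_id >= 0); 'x1' satisfies (length(email) <= 255); 306 satisfies (gpa > 0).
No constraint is violated.

succeeds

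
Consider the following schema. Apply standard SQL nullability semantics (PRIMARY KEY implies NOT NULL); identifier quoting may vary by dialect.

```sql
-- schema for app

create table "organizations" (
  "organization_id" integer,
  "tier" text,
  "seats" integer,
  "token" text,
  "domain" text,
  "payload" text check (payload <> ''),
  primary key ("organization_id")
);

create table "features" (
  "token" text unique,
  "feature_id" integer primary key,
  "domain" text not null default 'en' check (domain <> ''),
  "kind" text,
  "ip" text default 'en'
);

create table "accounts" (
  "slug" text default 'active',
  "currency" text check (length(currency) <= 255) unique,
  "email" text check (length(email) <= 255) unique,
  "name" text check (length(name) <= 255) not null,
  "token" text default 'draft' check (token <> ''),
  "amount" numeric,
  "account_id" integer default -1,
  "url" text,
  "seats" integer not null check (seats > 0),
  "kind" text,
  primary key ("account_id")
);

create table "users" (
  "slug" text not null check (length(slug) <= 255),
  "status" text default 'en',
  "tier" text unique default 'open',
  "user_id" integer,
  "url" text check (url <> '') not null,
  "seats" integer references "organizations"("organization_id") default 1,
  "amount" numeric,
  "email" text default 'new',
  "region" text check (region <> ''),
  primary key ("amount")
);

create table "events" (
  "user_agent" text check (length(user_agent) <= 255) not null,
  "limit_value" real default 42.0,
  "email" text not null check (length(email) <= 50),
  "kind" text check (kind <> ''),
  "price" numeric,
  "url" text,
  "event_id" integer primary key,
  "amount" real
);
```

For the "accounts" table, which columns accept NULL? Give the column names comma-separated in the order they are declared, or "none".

- slug: DEFAULT only fills an omitted column; an explicit NULL is still allowed → nullable.
- currency: CHECK does not forbid NULL (a CHECK constraint passes when its expression is NULL) → nullable.
- email: CHECK does not forbid NULL (a CHECK constraint passes when its expression is NULL) → nullable.
- name: declared NOT NULL → not nullable.
- token: CHECK does not forbid NULL (a CHECK constraint passes when its expression is NULL) → nullable.
- amount: no NOT NULL constraint applies → nullable.
- account_id: part of the PRIMARY KEY, which implies NOT NULL → not nullable.
- url: no NOT NULL constraint applies → nullable.
- seats: declared NOT NULL → not nullable.
- kind: no NOT NULL constraint applies → nullable.

slug, currency, email, token, amount, url, kind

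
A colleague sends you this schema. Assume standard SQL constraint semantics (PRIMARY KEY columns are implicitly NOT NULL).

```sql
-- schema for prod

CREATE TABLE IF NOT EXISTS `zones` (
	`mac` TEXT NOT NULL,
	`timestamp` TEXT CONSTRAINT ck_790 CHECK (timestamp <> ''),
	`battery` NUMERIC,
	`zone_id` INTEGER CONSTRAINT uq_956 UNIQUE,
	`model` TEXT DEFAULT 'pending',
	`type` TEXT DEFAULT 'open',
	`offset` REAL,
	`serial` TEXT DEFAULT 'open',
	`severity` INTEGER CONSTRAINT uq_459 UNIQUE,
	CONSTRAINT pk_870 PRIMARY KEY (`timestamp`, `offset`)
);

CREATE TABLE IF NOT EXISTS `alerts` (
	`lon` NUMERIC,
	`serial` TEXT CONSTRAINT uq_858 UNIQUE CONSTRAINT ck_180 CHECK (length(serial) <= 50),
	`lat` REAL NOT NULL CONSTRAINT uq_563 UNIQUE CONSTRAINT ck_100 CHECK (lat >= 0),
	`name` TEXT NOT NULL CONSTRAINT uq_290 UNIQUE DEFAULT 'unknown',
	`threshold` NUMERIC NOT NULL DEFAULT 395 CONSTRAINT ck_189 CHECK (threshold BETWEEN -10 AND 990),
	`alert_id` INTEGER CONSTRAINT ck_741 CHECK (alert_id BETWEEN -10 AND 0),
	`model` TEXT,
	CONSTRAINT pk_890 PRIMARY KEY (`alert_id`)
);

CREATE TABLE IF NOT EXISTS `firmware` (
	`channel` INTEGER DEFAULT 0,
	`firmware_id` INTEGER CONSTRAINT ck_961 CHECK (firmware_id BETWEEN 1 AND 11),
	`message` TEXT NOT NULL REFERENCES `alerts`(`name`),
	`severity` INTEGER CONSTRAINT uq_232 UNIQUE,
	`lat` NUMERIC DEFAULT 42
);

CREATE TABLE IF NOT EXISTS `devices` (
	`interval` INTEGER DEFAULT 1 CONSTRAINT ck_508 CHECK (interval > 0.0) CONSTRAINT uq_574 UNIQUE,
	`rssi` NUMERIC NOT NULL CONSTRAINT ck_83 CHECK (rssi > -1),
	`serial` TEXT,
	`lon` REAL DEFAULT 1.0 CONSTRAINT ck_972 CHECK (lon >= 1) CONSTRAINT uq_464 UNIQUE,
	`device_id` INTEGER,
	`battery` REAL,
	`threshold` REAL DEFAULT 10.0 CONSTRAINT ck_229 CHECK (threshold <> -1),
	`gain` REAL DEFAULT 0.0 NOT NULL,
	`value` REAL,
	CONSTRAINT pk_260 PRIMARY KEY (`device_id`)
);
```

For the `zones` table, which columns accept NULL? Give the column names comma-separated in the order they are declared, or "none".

battery, zone_id, model, type, serial, severity

- mac: declared NOT NULL → not nullable.
- timestamp: part of the PRIMARY KEY, which implies NOT NULL → not nullable.
- battery: no NOT NULL constraint applies → nullable.
- zone_id: UNIQUE does not imply NOT NULL → nullable.
- model: DEFAULT only fills an omitted column; an explicit NULL is still allowed → nullable.
- type: DEFAULT only fills an omitted column; an explicit NULL is still allowed → nullable.
- offset: part of the PRIMARY KEY, which implies NOT NULL → not nullable.
- serial: DEFAULT only fills an omitted column; an explicit NULL is still allowed → nullable.
- severity: UNIQUE does not imply NOT NULL → nullable.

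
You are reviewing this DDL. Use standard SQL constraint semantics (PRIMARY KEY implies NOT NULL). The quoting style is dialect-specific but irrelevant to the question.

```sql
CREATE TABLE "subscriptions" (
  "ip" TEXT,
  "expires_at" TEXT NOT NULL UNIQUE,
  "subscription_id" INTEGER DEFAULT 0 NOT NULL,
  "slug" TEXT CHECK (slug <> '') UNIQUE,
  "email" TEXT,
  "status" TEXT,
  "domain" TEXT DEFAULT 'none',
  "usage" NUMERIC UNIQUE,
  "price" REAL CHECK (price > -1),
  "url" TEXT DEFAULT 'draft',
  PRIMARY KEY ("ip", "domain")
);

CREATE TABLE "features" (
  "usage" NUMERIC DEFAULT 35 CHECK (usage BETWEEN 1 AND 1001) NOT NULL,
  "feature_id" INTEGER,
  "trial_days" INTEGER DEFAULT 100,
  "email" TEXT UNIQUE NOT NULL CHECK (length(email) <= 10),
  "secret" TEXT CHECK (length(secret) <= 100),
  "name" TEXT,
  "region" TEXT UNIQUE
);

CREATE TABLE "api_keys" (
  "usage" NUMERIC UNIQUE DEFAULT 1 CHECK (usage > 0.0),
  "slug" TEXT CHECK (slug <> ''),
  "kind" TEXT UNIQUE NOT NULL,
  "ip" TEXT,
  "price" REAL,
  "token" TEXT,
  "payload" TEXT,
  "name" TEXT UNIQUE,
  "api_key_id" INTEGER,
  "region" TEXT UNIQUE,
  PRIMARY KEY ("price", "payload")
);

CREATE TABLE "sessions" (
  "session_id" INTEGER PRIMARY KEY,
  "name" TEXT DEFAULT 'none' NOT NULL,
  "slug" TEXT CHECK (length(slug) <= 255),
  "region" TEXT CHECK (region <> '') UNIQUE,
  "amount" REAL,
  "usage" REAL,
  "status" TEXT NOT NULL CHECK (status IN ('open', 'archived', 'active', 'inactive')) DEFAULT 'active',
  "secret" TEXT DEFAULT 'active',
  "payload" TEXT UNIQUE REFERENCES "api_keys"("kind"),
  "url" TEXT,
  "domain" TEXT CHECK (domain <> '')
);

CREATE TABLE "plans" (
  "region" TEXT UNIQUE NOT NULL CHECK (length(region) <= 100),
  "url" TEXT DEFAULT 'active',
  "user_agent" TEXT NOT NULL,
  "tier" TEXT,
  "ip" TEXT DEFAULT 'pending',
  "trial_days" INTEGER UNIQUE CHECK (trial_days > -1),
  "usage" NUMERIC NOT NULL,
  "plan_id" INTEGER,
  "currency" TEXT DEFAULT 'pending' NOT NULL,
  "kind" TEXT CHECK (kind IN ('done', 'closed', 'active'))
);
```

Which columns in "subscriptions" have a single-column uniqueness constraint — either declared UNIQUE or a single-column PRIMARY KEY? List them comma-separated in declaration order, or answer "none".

expires_at, slug, usage

- ip: part of a composite PRIMARY KEY — only the tuple is unique, not this column on its own.
- expires_at: declared UNIQUE → unique.
- subscription_id: no UNIQUE or single-column PK constraint.
- slug: declared UNIQUE → unique.
- email: no UNIQUE or single-column PK constraint.
- status: no UNIQUE or single-column PK constraint.
- domain: part of a composite PRIMARY KEY — only the tuple is unique, not this column on its own.
- usage: declared UNIQUE → unique.
- price: no UNIQUE or single-column PK constraint.
- url: no UNIQUE or single-column PK constraint.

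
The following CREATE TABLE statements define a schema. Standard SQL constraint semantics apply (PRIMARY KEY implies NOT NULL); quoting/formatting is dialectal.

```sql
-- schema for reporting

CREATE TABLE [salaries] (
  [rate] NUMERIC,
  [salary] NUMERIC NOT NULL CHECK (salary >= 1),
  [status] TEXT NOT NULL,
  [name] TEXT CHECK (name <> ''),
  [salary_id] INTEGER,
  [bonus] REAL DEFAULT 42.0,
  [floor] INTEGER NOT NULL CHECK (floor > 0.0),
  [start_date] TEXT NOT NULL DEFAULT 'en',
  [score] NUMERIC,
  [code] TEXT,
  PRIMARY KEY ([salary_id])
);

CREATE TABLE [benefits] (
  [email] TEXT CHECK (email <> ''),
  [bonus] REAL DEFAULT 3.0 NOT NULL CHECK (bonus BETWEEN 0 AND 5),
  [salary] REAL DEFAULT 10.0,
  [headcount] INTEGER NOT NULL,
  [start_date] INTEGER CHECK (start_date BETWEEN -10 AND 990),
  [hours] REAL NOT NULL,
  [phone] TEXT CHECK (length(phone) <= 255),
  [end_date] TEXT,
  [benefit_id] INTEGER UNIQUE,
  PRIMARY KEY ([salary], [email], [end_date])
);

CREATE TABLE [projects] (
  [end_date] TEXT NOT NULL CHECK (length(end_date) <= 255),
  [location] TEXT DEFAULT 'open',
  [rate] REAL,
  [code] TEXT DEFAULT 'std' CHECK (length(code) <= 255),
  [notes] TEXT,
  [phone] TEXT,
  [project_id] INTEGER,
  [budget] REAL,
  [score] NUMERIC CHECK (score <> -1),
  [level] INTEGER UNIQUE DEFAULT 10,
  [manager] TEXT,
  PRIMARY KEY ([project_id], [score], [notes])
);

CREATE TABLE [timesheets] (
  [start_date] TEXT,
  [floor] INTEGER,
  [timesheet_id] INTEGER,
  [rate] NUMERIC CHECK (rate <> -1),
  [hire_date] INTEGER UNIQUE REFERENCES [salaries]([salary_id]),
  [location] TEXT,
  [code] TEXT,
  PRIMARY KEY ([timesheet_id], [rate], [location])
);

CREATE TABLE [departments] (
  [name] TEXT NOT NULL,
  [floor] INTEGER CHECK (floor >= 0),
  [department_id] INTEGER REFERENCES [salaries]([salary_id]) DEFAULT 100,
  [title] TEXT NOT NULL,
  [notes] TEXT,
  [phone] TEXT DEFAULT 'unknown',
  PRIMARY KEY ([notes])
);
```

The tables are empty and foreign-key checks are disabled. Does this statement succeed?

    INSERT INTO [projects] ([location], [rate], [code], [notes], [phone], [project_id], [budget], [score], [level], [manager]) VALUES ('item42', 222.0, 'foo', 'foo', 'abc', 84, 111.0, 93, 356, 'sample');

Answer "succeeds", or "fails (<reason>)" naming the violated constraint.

fails (NOT NULL on end_date)

end_date is omitted from the column list and has no DEFAULT, so it would receive NULL.
But end_date is declared NOT NULL.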